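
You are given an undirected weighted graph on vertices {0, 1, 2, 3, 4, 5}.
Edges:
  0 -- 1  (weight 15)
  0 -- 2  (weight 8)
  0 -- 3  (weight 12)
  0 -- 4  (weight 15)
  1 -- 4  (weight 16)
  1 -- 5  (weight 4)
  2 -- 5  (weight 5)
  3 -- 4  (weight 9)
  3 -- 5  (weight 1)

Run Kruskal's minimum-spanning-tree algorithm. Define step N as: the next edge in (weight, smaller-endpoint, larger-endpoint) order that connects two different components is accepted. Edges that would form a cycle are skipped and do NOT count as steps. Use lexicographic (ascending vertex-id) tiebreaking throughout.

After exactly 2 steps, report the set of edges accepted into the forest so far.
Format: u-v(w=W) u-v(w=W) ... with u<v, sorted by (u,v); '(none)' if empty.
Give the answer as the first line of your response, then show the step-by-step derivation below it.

1-5(w=4) 3-5(w=1)

step 1: add edge 3-5 (w=1); MST = {3-5(w=1)}
step 2: add edge 1-5 (w=4); MST = {1-5(w=4) 3-5(w=1)}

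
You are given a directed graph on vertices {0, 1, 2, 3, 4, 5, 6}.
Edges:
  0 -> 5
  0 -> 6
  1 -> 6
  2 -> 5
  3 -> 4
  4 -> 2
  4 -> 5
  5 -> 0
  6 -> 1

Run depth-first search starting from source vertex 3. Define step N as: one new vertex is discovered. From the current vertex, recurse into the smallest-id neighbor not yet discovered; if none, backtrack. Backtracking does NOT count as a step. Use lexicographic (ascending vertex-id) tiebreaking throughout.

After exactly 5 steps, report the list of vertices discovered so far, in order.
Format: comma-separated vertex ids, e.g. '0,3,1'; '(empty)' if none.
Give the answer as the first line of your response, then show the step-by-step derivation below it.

3,4,2,5,0

step 1: discover 3; path=3; order=3
step 2: discover 4; path=3>4; order=3,4
step 3: discover 2; path=3>4>2; order=3,4,2
step 4: discover 5; path=3>4>2>5; order=3,4,2,5
step 5: discover 0; path=3>4>2>5>0; order=3,4,2,5,0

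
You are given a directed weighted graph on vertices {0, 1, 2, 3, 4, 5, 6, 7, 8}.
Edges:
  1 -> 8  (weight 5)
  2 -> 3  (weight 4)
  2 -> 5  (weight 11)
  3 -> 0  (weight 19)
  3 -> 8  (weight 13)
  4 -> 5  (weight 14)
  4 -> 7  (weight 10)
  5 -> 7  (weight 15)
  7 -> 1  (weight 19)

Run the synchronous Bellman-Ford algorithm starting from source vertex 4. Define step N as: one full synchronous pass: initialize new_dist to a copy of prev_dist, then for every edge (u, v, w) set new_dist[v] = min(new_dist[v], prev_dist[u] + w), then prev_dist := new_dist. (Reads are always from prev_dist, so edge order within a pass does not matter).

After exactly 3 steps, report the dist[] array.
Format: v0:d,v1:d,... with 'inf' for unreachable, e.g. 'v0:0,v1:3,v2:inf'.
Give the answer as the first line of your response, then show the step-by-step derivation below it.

v0:inf,v1:29,v2:inf,v3:inf,v4:0,v5:14,v6:inf,v7:10,v8:34

step 1: dist = v0:inf,v1:inf,v2:inf,v3:inf,v4:0,v5:14,v6:inf,v7:10,v8:inf
step 2: dist = v0:inf,v1:29,v2:inf,v3:inf,v4:0,v5:14,v6:inf,v7:10,v8:inf
step 3: dist = v0:inf,v1:29,v2:inf,v3:inf,v4:0,v5:14,v6:inf,v7:10,v8:34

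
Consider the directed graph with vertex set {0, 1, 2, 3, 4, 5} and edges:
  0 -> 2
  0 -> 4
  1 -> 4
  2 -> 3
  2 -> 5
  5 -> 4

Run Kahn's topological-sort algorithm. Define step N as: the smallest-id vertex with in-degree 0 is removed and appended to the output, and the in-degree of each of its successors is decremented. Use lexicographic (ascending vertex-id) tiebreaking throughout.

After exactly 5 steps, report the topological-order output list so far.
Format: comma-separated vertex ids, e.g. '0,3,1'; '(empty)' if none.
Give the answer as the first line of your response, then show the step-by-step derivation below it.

0,1,2,3,5

step 1: output 0; order=[0]; indeg=(0,0,0,1,2,1)
step 2: output 1; order=[0,1]; indeg=(0,0,0,1,1,1)
step 3: output 2; order=[0,1,2]; indeg=(0,0,0,0,1,0)
step 4: output 3; order=[0,1,2,3]; indeg=(0,0,0,0,1,0)
step 5: output 5; order=[0,1,2,3,5]; indeg=(0,0,0,0,0,0)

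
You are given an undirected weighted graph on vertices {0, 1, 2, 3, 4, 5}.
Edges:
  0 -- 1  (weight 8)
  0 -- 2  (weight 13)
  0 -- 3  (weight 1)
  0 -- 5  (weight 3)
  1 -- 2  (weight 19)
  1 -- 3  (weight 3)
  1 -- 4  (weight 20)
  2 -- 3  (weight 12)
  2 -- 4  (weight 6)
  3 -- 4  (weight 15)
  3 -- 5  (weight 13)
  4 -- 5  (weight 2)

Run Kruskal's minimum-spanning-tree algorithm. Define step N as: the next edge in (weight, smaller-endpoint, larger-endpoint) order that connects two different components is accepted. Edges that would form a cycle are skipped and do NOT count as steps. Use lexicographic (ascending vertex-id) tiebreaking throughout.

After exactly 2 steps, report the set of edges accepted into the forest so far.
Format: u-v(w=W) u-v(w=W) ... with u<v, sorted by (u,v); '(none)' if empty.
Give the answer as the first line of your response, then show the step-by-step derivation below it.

0-3(w=1) 4-5(w=2)

step 1: add edge 0-3 (w=1); MST = {0-3(w=1)}
step 2: add edge 4-5 (w=2); MST = {0-3(w=1) 4-5(w=2)}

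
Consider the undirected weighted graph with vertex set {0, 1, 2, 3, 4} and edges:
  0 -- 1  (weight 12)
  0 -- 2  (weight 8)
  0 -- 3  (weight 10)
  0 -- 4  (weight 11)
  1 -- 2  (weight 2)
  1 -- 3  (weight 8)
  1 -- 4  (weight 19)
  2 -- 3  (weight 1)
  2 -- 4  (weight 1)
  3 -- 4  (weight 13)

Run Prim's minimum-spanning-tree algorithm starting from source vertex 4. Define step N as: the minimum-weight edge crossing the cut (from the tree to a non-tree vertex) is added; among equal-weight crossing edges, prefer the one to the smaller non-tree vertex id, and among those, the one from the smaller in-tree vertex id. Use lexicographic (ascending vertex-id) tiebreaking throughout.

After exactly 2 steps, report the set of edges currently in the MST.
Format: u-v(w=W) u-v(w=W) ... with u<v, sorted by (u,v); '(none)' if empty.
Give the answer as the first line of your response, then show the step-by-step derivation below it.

2-3(w=1) 2-4(w=1)

step 1: add edge 2-4 (w=1); MST = {2-4(w=1)}
step 2: add edge 2-3 (w=1); MST = {2-3(w=1) 2-4(w=1)}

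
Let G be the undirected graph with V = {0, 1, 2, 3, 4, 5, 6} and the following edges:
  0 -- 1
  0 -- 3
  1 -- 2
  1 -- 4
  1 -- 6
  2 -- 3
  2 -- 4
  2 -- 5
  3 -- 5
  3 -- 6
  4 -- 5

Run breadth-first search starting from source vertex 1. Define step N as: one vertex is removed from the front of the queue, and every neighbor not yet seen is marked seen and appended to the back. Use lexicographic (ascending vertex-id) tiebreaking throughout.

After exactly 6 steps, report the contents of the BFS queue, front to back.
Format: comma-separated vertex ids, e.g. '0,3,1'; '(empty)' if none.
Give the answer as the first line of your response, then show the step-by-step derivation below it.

5

step 1: dequeue 1; queue=[0,2,4,6]; order=1
step 2: dequeue 0; queue=[2,4,6,3]; order=1,0
step 3: dequeue 2; queue=[4,6,3,5]; order=1,0,2
step 4: dequeue 4; queue=[6,3,5]; order=1,0,2,4
step 5: dequeue 6; queue=[3,5]; order=1,0,2,4,6
step 6: dequeue 3; queue=[5]; order=1,0,2,4,6,3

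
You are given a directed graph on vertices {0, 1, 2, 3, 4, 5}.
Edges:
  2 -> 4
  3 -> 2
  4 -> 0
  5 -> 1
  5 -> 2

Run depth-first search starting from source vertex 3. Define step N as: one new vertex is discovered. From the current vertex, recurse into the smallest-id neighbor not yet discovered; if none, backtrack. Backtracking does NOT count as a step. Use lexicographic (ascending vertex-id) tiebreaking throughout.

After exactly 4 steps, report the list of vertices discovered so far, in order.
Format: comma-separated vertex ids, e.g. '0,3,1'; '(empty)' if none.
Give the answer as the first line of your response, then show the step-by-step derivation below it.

3,2,4,0

step 1: discover 3; path=3; order=3
step 2: discover 2; path=3>2; order=3,2
step 3: discover 4; path=3>2>4; order=3,2,4
step 4: discover 0; path=3>2>4>0; order=3,2,4,0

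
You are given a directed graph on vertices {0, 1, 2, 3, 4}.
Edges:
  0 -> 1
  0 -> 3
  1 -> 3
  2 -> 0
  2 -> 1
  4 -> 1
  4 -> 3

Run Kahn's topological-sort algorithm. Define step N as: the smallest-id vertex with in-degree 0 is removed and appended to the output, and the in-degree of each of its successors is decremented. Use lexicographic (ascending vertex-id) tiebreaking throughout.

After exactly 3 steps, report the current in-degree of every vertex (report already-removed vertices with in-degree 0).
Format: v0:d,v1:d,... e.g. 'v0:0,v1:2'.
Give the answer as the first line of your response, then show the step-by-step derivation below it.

v0:0,v1:0,v2:0,v3:1,v4:0

step 1: output 2; order=[2]; indeg=(0,2,0,3,0)
step 2: output 0; order=[2,0]; indeg=(0,1,0,2,0)
step 3: output 4; order=[2,0,4]; indeg=(0,0,0,1,0)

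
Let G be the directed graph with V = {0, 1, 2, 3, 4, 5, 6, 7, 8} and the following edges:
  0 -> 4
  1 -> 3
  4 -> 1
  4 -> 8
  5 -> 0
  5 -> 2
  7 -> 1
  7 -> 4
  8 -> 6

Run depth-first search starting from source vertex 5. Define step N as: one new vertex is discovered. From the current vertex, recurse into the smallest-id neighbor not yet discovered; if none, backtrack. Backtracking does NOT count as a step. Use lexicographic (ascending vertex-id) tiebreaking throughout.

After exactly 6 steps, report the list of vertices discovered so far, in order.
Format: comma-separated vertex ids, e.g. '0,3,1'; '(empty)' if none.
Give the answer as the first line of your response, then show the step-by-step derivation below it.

5,0,4,1,3,8

step 1: discover 5; path=5; order=5
step 2: discover 0; path=5>0; order=5,0
step 3: discover 4; path=5>0>4; order=5,0,4
step 4: discover 1; path=5>0>4>1; order=5,0,4,1
step 5: discover 3; path=5>0>4>1>3; order=5,0,4,1,3
step 6: discover 8; path=5>0>4>8; order=5,0,4,1,3,8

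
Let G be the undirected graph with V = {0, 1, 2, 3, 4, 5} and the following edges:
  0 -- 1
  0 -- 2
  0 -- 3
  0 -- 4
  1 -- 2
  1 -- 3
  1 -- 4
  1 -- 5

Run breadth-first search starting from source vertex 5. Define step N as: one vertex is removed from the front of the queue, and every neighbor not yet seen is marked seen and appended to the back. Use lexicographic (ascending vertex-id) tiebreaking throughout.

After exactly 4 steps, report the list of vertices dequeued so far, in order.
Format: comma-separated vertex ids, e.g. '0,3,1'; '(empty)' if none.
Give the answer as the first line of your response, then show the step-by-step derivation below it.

5,1,0,2

step 1: dequeue 5; queue=[1]; order=5
step 2: dequeue 1; queue=[0,2,3,4]; order=5,1
step 3: dequeue 0; queue=[2,3,4]; order=5,1,0
step 4: dequeue 2; queue=[3,4]; order=5,1,0,2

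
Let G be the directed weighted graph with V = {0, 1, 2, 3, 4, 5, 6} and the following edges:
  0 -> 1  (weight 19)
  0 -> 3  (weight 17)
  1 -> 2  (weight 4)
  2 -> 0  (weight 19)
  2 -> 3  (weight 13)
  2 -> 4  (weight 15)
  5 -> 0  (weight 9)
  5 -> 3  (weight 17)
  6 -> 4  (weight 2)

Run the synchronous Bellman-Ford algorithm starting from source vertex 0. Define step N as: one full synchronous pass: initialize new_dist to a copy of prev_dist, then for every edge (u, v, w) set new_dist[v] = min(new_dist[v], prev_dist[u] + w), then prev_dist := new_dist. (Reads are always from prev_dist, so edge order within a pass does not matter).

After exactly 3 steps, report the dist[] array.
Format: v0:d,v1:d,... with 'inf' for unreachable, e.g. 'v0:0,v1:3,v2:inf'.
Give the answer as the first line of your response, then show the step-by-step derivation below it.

v0:0,v1:19,v2:23,v3:17,v4:38,v5:inf,v6:inf

step 1: dist = v0:0,v1:19,v2:inf,v3:17,v4:inf,v5:inf,v6:inf
step 2: dist = v0:0,v1:19,v2:23,v3:17,v4:inf,v5:inf,v6:inf
step 3: dist = v0:0,v1:19,v2:23,v3:17,v4:38,v5:inf,v6:inf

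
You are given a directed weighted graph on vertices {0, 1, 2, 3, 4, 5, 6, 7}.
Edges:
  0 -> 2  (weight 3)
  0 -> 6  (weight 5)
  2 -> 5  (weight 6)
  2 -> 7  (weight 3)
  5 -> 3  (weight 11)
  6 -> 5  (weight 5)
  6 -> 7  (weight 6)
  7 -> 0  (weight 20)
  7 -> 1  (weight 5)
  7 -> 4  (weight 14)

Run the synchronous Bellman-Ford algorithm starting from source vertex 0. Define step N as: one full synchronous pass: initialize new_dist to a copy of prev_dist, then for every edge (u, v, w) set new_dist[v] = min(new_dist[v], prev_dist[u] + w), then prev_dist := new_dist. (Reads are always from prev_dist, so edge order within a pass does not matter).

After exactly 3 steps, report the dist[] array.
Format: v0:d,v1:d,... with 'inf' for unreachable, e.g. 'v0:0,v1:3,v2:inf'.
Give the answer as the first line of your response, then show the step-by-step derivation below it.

v0:0,v1:11,v2:3,v3:20,v4:20,v5:9,v6:5,v7:6

step 1: dist = v0:0,v1:inf,v2:3,v3:inf,v4:inf,v5:inf,v6:5,v7:inf
step 2: dist = v0:0,v1:inf,v2:3,v3:inf,v4:inf,v5:9,v6:5,v7:6
step 3: dist = v0:0,v1:11,v2:3,v3:20,v4:20,v5:9,v6:5,v7:6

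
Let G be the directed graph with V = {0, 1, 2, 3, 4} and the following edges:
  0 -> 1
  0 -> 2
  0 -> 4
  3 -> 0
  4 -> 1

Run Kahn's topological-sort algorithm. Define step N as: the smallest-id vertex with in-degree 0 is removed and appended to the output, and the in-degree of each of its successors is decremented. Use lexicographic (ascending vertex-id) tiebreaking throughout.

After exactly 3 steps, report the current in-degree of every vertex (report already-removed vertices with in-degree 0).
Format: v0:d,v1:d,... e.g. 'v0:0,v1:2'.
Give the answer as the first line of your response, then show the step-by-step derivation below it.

v0:0,v1:1,v2:0,v3:0,v4:0

step 1: output 3; order=[3]; indeg=(0,2,1,0,1)
step 2: output 0; order=[3,0]; indeg=(0,1,0,0,0)
step 3: output 2; order=[3,0,2]; indeg=(0,1,0,0,0)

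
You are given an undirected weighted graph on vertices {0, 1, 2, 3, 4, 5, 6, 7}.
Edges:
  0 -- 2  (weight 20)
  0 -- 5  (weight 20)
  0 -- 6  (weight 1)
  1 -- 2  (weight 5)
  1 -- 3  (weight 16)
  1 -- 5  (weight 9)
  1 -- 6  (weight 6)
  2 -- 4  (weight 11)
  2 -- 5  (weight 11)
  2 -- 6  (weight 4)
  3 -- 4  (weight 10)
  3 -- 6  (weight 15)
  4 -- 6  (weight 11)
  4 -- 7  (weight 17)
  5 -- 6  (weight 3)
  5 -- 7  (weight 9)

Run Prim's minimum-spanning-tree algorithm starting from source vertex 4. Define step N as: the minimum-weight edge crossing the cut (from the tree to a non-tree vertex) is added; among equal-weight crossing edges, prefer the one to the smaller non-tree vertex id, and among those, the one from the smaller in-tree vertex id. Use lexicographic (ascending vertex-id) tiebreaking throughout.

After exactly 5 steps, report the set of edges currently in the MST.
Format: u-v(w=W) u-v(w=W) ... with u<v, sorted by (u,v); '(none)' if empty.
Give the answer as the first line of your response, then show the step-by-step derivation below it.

0-6(w=1) 2-4(w=11) 2-6(w=4) 3-4(w=10) 5-6(w=3)

step 1: add edge 3-4 (w=10); MST = {3-4(w=10)}
step 2: add edge 2-4 (w=11); MST = {2-4(w=11) 3-4(w=10)}
step 3: add edge 2-6 (w=4); MST = {2-4(w=11) 2-6(w=4) 3-4(w=10)}
step 4: add edge 0-6 (w=1); MST = {0-6(w=1) 2-4(w=11) 2-6(w=4) 3-4(w=10)}
step 5: add edge 5-6 (w=3); MST = {0-6(w=1) 2-4(w=11) 2-6(w=4) 3-4(w=10) 5-6(w=3)}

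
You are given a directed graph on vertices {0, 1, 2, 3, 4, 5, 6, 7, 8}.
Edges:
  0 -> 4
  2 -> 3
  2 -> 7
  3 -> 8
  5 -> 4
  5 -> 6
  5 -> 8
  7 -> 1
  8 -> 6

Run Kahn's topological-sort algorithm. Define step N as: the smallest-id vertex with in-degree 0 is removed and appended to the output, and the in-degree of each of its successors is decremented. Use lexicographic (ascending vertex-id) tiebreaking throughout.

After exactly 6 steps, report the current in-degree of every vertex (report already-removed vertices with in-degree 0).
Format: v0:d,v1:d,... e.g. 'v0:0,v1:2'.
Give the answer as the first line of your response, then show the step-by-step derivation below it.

v0:0,v1:0,v2:0,v3:0,v4:0,v5:0,v6:1,v7:0,v8:0

step 1: output 0; order=[0]; indeg=(0,1,0,1,1,0,2,1,2)
step 2: output 2; order=[0,2]; indeg=(0,1,0,0,1,0,2,0,2)
step 3: output 3; order=[0,2,3]; indeg=(0,1,0,0,1,0,2,0,1)
step 4: output 5; order=[0,2,3,5]; indeg=(0,1,0,0,0,0,1,0,0)
step 5: output 4; order=[0,2,3,5,4]; indeg=(0,1,0,0,0,0,1,0,0)
step 6: output 7; order=[0,2,3,5,4,7]; indeg=(0,0,0,0,0,0,1,0,0)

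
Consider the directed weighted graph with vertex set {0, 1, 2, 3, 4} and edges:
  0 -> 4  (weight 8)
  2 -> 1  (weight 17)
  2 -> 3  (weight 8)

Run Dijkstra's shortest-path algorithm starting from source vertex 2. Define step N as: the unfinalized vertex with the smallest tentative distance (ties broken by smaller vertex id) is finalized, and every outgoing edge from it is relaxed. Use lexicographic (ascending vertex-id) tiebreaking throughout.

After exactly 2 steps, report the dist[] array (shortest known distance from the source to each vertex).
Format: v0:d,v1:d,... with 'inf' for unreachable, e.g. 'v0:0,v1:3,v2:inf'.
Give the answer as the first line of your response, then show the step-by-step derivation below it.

v0:inf,v1:17,v2:0,v3:8,v4:inf

step 1: dist = v0:inf,v1:17,v2:0,v3:8,v4:inf
step 2: dist = v0:inf,v1:17,v2:0,v3:8,v4:inf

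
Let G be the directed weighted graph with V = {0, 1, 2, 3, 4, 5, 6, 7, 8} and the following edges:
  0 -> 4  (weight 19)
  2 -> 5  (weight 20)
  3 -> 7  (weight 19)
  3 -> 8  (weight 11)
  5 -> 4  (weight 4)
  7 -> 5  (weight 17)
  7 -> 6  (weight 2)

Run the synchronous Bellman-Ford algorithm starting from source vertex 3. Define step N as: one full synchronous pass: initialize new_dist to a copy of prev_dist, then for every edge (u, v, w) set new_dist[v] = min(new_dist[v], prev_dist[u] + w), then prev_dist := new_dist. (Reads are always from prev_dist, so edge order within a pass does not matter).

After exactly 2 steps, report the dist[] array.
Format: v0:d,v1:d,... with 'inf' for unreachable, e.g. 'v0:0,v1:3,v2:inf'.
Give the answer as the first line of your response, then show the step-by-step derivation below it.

v0:inf,v1:inf,v2:inf,v3:0,v4:inf,v5:36,v6:21,v7:19,v8:11

step 1: dist = v0:inf,v1:inf,v2:inf,v3:0,v4:inf,v5:inf,v6:inf,v7:19,v8:11
step 2: dist = v0:inf,v1:inf,v2:inf,v3:0,v4:inf,v5:36,v6:21,v7:19,v8:11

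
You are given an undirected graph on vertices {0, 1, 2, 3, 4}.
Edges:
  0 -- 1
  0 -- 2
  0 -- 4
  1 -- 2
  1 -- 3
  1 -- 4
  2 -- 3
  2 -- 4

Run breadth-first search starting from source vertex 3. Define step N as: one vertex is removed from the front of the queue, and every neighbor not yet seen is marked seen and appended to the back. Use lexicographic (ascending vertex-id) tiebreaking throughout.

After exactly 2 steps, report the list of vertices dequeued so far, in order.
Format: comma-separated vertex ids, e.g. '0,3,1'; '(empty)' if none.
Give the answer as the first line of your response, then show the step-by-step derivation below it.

3,1

step 1: dequeue 3; queue=[1,2]; order=3
step 2: dequeue 1; queue=[2,0,4]; order=3,1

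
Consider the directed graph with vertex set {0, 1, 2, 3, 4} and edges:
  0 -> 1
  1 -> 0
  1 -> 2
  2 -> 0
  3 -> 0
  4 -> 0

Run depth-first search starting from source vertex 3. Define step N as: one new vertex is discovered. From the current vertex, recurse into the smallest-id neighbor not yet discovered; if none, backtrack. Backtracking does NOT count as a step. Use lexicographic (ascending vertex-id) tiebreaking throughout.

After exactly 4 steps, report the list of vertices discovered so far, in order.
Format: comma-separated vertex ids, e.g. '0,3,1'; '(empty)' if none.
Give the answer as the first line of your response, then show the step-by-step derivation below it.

3,0,1,2

step 1: discover 3; path=3; order=3
step 2: discover 0; path=3>0; order=3,0
step 3: discover 1; path=3>0>1; order=3,0,1
step 4: discover 2; path=3>0>1>2; order=3,0,1,2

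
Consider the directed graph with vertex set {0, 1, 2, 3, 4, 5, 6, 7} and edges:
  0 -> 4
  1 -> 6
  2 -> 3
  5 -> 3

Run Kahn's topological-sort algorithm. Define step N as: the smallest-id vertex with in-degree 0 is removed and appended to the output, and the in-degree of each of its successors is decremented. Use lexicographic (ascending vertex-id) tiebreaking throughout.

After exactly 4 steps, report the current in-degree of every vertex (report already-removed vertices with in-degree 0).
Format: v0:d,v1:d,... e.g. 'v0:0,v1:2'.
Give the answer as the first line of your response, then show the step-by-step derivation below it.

v0:0,v1:0,v2:0,v3:1,v4:0,v5:0,v6:0,v7:0

step 1: output 0; order=[0]; indeg=(0,0,0,2,0,0,1,0)
step 2: output 1; order=[0,1]; indeg=(0,0,0,2,0,0,0,0)
step 3: output 2; order=[0,1,2]; indeg=(0,0,0,1,0,0,0,0)
step 4: output 4; order=[0,1,2,4]; indeg=(0,0,0,1,0,0,0,0)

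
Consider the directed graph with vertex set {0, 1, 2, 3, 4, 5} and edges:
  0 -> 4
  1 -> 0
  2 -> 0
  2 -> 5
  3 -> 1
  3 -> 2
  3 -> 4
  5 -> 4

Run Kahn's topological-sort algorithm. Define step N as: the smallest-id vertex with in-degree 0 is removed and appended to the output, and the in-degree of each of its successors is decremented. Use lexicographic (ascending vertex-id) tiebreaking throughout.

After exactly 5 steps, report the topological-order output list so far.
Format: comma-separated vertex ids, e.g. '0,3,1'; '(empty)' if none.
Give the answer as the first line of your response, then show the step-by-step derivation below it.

3,1,2,0,5

step 1: output 3; order=[3]; indeg=(2,0,0,0,2,1)
step 2: output 1; order=[3,1]; indeg=(1,0,0,0,2,1)
step 3: output 2; order=[3,1,2]; indeg=(0,0,0,0,2,0)
step 4: output 0; order=[3,1,2,0]; indeg=(0,0,0,0,1,0)
step 5: output 5; order=[3,1,2,0,5]; indeg=(0,0,0,0,0,0)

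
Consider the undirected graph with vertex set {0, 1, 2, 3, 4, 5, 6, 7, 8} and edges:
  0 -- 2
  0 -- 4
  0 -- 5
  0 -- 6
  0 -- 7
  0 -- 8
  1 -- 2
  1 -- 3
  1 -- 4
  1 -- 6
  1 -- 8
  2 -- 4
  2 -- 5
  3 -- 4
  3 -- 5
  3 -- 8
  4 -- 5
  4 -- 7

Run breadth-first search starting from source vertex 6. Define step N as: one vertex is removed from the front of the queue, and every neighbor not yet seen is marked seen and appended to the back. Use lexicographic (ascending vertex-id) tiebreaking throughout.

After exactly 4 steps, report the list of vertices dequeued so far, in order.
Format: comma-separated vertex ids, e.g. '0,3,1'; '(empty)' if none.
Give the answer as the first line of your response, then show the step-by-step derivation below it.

6,0,1,2

step 1: dequeue 6; queue=[0,1]; order=6
step 2: dequeue 0; queue=[1,2,4,5,7,8]; order=6,0
step 3: dequeue 1; queue=[2,4,5,7,8,3]; order=6,0,1
step 4: dequeue 2; queue=[4,5,7,8,3]; order=6,0,1,2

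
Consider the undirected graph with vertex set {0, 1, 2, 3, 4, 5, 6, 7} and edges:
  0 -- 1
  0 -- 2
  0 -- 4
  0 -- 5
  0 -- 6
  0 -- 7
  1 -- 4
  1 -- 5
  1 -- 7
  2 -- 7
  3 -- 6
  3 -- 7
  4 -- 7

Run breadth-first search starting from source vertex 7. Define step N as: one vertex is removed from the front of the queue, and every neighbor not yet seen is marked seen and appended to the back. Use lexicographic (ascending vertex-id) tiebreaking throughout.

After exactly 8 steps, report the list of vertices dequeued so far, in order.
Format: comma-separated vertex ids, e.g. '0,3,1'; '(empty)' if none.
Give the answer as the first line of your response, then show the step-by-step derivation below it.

7,0,1,2,3,4,5,6

step 1: dequeue 7; queue=[0,1,2,3,4]; order=7
step 2: dequeue 0; queue=[1,2,3,4,5,6]; order=7,0
step 3: dequeue 1; queue=[2,3,4,5,6]; order=7,0,1
step 4: dequeue 2; queue=[3,4,5,6]; order=7,0,1,2
step 5: dequeue 3; queue=[4,5,6]; order=7,0,1,2,3
step 6: dequeue 4; queue=[5,6]; order=7,0,1,2,3,4
step 7: dequeue 5; queue=[6]; order=7,0,1,2,3,4,5
step 8: dequeue 6; queue=[(empty)]; order=7,0,1,2,3,4,5,6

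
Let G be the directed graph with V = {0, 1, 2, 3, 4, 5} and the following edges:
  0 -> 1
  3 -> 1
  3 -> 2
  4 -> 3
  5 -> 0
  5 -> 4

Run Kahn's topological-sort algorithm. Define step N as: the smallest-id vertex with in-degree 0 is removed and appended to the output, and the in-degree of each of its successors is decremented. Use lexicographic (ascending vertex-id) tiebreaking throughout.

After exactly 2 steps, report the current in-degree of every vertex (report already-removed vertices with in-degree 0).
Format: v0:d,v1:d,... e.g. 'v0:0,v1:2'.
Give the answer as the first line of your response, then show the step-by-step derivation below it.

v0:0,v1:1,v2:1,v3:1,v4:0,v5:0

step 1: output 5; order=[5]; indeg=(0,2,1,1,0,0)
step 2: output 0; order=[5,0]; indeg=(0,1,1,1,0,0)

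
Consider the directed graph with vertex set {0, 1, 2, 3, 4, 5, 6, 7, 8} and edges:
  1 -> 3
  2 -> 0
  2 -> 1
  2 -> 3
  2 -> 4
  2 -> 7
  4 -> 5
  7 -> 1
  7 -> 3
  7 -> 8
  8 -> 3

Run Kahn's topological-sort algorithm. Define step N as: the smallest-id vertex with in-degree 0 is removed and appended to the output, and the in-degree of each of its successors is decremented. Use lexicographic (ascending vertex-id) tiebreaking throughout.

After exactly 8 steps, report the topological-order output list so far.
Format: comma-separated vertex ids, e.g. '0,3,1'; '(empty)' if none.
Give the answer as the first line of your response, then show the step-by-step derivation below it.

2,0,4,5,6,7,1,8

step 1: output 2; order=[2]; indeg=(0,1,0,3,0,1,0,0,1)
step 2: output 0; order=[2,0]; indeg=(0,1,0,3,0,1,0,0,1)
step 3: output 4; order=[2,0,4]; indeg=(0,1,0,3,0,0,0,0,1)
step 4: output 5; order=[2,0,4,5]; indeg=(0,1,0,3,0,0,0,0,1)
step 5: output 6; order=[2,0,4,5,6]; indeg=(0,1,0,3,0,0,0,0,1)
step 6: output 7; order=[2,0,4,5,6,7]; indeg=(0,0,0,2,0,0,0,0,0)
step 7: output 1; order=[2,0,4,5,6,7,1]; indeg=(0,0,0,1,0,0,0,0,0)
step 8: output 8; order=[2,0,4,5,6,7,1,8]; indeg=(0,0,0,0,0,0,0,0,0)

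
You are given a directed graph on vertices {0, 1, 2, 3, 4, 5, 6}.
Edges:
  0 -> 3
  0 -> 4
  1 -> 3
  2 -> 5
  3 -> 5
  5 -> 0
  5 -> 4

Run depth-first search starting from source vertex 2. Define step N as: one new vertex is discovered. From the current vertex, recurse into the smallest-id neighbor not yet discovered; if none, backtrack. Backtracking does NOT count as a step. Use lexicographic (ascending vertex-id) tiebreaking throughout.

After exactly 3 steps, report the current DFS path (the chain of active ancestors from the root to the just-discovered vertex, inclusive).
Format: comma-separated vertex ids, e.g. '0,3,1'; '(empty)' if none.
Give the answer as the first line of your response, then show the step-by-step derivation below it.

2,5,0

step 1: discover 2; path=2; order=2
step 2: discover 5; path=2>5; order=2,5
step 3: discover 0; path=2>5>0; order=2,5,0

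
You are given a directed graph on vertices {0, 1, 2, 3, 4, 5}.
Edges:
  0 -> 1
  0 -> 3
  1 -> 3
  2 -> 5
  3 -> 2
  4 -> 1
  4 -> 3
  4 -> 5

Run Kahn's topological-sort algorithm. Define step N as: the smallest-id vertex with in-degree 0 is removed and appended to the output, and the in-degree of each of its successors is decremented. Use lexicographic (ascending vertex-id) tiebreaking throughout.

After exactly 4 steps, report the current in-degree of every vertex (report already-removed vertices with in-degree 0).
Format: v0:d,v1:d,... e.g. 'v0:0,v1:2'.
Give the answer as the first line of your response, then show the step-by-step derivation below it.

v0:0,v1:0,v2:0,v3:0,v4:0,v5:1

step 1: output 0; order=[0]; indeg=(0,1,1,2,0,2)
step 2: output 4; order=[0,4]; indeg=(0,0,1,1,0,1)
step 3: output 1; order=[0,4,1]; indeg=(0,0,1,0,0,1)
step 4: output 3; order=[0,4,1,3]; indeg=(0,0,0,0,0,1)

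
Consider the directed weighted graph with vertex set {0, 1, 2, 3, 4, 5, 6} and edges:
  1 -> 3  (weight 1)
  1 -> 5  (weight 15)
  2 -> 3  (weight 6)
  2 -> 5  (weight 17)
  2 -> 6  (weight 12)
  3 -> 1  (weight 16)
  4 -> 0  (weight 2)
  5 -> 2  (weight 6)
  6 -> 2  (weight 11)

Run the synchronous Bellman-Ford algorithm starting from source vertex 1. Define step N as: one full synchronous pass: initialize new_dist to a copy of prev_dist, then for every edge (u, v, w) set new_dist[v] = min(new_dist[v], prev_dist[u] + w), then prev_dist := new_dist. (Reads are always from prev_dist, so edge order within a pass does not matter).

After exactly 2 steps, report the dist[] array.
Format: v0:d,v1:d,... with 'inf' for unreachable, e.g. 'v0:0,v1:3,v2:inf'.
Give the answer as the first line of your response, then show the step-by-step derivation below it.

v0:inf,v1:0,v2:21,v3:1,v4:inf,v5:15,v6:inf

step 1: dist = v0:inf,v1:0,v2:inf,v3:1,v4:inf,v5:15,v6:inf
step 2: dist = v0:inf,v1:0,v2:21,v3:1,v4:inf,v5:15,v6:inf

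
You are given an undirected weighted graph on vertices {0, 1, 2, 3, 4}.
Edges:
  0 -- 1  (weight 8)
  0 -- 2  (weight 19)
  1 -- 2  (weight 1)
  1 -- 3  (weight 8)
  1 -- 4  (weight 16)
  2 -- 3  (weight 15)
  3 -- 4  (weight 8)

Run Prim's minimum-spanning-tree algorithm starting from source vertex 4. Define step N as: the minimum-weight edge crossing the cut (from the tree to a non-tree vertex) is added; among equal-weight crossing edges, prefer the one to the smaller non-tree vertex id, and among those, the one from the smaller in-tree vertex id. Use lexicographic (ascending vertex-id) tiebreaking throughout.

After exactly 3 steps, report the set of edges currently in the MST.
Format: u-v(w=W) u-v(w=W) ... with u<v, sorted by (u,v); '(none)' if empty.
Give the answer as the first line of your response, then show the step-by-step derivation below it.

1-2(w=1) 1-3(w=8) 3-4(w=8)

step 1: add edge 3-4 (w=8); MST = {3-4(w=8)}
step 2: add edge 1-3 (w=8); MST = {1-3(w=8) 3-4(w=8)}
step 3: add edge 1-2 (w=1); MST = {1-2(w=1) 1-3(w=8) 3-4(w=8)}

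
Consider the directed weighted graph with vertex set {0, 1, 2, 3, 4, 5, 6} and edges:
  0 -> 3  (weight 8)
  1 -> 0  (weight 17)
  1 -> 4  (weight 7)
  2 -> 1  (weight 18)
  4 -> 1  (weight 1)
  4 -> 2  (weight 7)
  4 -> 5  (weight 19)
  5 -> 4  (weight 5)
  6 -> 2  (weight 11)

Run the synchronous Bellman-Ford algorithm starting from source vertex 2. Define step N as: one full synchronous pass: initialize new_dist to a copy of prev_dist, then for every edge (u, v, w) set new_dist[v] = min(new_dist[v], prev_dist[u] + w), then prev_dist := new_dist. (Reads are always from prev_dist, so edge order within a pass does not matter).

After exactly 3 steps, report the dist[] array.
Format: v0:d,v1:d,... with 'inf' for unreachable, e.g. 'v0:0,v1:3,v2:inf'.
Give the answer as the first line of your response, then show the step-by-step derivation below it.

v0:35,v1:18,v2:0,v3:43,v4:25,v5:44,v6:inf

step 1: dist = v0:inf,v1:18,v2:0,v3:inf,v4:inf,v5:inf,v6:inf
step 2: dist = v0:35,v1:18,v2:0,v3:inf,v4:25,v5:inf,v6:inf
step 3: dist = v0:35,v1:18,v2:0,v3:43,v4:25,v5:44,v6:inf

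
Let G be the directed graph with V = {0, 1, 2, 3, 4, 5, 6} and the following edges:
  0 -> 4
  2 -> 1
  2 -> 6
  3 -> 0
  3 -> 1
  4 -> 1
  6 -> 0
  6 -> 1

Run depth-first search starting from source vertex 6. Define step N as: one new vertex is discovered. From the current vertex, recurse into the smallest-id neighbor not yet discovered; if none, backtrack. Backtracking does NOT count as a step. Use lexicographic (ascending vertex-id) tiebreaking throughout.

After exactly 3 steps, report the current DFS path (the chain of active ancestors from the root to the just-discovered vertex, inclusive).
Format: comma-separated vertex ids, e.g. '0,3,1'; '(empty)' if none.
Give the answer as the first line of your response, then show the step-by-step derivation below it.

6,0,4

step 1: discover 6; path=6; order=6
step 2: discover 0; path=6>0; order=6,0
step 3: discover 4; path=6>0>4; order=6,0,4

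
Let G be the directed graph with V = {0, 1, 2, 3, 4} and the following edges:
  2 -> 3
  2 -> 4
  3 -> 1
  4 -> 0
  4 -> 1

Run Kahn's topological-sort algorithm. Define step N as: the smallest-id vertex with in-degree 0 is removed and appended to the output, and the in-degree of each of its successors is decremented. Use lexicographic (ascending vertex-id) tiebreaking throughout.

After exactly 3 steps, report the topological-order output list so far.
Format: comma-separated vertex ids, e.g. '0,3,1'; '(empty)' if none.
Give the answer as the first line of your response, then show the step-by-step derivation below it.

2,3,4

step 1: output 2; order=[2]; indeg=(1,2,0,0,0)
step 2: output 3; order=[2,3]; indeg=(1,1,0,0,0)
step 3: output 4; order=[2,3,4]; indeg=(0,0,0,0,0)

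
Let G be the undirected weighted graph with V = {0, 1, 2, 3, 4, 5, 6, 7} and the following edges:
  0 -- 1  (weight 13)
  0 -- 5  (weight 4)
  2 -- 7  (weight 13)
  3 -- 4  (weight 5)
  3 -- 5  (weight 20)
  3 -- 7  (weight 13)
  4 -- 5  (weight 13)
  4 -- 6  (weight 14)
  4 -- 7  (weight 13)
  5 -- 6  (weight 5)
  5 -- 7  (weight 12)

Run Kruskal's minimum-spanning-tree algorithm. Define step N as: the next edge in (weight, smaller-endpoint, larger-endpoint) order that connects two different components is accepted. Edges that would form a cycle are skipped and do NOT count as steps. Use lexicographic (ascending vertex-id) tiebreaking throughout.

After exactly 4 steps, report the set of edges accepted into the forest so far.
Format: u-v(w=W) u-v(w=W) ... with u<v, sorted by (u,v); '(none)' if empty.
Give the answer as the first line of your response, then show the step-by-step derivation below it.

0-5(w=4) 3-4(w=5) 5-6(w=5) 5-7(w=12)

step 1: add edge 0-5 (w=4); MST = {0-5(w=4)}
step 2: add edge 3-4 (w=5); MST = {0-5(w=4) 3-4(w=5)}
step 3: add edge 5-6 (w=5); MST = {0-5(w=4) 3-4(w=5) 5-6(w=5)}
step 4: add edge 5-7 (w=12); MST = {0-5(w=4) 3-4(w=5) 5-6(w=5) 5-7(w=12)}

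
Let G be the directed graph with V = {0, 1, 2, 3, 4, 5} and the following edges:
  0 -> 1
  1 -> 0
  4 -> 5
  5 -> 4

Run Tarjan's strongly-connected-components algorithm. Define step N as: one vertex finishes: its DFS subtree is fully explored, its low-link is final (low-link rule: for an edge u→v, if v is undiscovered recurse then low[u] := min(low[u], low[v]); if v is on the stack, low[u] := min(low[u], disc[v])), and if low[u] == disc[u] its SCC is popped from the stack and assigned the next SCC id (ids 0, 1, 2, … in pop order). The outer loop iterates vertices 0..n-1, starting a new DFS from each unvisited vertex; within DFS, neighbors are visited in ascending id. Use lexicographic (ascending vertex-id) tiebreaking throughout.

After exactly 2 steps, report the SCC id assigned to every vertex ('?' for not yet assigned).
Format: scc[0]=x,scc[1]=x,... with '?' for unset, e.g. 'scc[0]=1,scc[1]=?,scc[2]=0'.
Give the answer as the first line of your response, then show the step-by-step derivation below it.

scc[0]=0,scc[1]=0,scc[2]=?,scc[3]=?,scc[4]=?,scc[5]=?

step 1: low=(low[0]=0,low[1]=0,low[2]=?,low[3]=?,low[4]=?,low[5]=?); scc=(scc[0]=?,scc[1]=?,scc[2]=?,scc[3]=?,scc[4]=?,scc[5]=?)
step 2: low=(low[0]=0,low[1]=0,low[2]=?,low[3]=?,low[4]=?,low[5]=?); scc=(scc[0]=0,scc[1]=0,scc[2]=?,scc[3]=?,scc[4]=?,scc[5]=?)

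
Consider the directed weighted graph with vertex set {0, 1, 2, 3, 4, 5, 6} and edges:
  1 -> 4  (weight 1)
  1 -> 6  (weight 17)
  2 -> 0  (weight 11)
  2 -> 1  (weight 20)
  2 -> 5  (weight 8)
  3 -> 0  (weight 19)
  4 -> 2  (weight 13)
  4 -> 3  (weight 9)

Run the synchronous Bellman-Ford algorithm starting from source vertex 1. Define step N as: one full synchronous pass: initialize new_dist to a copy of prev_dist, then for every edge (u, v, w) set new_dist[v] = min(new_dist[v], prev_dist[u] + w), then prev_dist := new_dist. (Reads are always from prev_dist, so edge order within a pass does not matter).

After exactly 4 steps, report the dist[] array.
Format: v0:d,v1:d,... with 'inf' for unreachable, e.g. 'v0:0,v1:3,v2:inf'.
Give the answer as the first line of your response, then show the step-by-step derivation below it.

v0:25,v1:0,v2:14,v3:10,v4:1,v5:22,v6:17

step 1: dist = v0:inf,v1:0,v2:inf,v3:inf,v4:1,v5:inf,v6:17
step 2: dist = v0:inf,v1:0,v2:14,v3:10,v4:1,v5:inf,v6:17
step 3: dist = v0:25,v1:0,v2:14,v3:10,v4:1,v5:22,v6:17
step 4: dist = v0:25,v1:0,v2:14,v3:10,v4:1,v5:22,v6:17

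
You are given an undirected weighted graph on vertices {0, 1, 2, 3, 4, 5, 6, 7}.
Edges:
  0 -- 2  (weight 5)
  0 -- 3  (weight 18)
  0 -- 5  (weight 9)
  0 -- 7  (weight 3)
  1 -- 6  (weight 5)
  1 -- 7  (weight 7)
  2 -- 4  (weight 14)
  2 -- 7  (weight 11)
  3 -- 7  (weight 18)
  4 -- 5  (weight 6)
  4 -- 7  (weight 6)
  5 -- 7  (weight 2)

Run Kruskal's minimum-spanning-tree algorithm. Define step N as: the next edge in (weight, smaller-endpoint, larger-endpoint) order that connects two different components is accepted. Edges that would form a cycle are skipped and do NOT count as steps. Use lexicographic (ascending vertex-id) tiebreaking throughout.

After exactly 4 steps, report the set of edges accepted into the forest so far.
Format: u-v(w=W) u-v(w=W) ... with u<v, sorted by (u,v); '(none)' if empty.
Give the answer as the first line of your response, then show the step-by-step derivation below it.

0-2(w=5) 0-7(w=3) 1-6(w=5) 5-7(w=2)

step 1: add edge 5-7 (w=2); MST = {5-7(w=2)}
step 2: add edge 0-7 (w=3); MST = {0-7(w=3) 5-7(w=2)}
step 3: add edge 0-2 (w=5); MST = {0-2(w=5) 0-7(w=3) 5-7(w=2)}
step 4: add edge 1-6 (w=5); MST = {0-2(w=5) 0-7(w=3) 1-6(w=5) 5-7(w=2)}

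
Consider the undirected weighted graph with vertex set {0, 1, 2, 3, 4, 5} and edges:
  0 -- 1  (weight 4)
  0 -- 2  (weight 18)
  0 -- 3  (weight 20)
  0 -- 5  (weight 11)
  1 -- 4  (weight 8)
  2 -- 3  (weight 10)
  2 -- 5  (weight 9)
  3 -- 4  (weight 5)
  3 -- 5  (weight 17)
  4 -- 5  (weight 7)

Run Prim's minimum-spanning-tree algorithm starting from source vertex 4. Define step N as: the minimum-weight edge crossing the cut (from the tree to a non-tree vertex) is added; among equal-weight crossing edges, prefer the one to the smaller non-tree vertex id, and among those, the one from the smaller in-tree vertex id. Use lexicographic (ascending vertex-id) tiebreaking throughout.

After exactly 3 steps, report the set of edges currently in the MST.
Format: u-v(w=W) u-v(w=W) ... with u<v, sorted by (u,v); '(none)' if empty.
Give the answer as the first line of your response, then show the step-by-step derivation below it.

1-4(w=8) 3-4(w=5) 4-5(w=7)

step 1: add edge 3-4 (w=5); MST = {3-4(w=5)}
step 2: add edge 4-5 (w=7); MST = {3-4(w=5) 4-5(w=7)}
step 3: add edge 1-4 (w=8); MST = {1-4(w=8) 3-4(w=5) 4-5(w=7)}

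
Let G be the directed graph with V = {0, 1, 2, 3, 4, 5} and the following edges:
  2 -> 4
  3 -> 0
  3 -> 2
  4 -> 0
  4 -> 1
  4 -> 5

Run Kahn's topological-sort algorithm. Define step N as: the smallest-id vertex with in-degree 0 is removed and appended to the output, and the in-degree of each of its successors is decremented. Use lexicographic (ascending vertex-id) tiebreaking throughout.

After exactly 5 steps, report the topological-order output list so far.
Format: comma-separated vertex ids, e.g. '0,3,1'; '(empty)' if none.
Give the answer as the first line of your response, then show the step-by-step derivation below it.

3,2,4,0,1

step 1: output 3; order=[3]; indeg=(1,1,0,0,1,1)
step 2: output 2; order=[3,2]; indeg=(1,1,0,0,0,1)
step 3: output 4; order=[3,2,4]; indeg=(0,0,0,0,0,0)
step 4: output 0; order=[3,2,4,0]; indeg=(0,0,0,0,0,0)
step 5: output 1; order=[3,2,4,0,1]; indeg=(0,0,0,0,0,0)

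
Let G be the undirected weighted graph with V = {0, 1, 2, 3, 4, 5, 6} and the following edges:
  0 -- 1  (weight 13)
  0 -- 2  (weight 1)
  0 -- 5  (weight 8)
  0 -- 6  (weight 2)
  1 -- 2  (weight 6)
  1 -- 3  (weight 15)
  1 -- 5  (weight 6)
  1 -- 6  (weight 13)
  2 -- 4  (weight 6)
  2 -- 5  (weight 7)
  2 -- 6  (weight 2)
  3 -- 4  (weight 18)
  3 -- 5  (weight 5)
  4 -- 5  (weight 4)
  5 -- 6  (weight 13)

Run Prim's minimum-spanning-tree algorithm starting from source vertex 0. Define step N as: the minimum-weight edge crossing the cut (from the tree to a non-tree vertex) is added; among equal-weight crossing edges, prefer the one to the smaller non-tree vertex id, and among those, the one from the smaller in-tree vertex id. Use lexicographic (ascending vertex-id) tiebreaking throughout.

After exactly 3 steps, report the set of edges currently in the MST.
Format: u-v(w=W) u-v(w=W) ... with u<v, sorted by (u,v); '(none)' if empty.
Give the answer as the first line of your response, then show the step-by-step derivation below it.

0-2(w=1) 0-6(w=2) 1-2(w=6)

step 1: add edge 0-2 (w=1); MST = {0-2(w=1)}
step 2: add edge 0-6 (w=2); MST = {0-2(w=1) 0-6(w=2)}
step 3: add edge 1-2 (w=6); MST = {0-2(w=1) 0-6(w=2) 1-2(w=6)}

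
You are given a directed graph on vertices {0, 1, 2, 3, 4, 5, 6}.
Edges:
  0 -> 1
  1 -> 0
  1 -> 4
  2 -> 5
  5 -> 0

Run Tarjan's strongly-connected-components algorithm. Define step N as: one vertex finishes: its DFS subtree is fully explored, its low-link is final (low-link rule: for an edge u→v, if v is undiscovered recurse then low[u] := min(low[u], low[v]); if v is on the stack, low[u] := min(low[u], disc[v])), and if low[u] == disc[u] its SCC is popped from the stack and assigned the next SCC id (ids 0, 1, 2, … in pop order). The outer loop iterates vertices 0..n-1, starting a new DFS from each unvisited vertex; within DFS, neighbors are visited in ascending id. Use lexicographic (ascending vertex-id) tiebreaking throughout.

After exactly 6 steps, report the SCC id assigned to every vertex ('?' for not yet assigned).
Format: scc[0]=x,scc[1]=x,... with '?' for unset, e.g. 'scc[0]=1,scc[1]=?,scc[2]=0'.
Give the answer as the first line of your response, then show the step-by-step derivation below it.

scc[0]=1,scc[1]=1,scc[2]=3,scc[3]=4,scc[4]=0,scc[5]=2,scc[6]=?

step 1: low=(low[0]=0,low[1]=0,low[2]=?,low[3]=?,low[4]=2,low[5]=?,low[6]=?); scc=(scc[0]=?,scc[1]=?,scc[2]=?,scc[3]=?,scc[4]=0,scc[5]=?,scc[6]=?)
step 2: low=(low[0]=0,low[1]=0,low[2]=?,low[3]=?,low[4]=2,low[5]=?,low[6]=?); scc=(scc[0]=?,scc[1]=?,scc[2]=?,scc[3]=?,scc[4]=0,scc[5]=?,scc[6]=?)
step 3: low=(low[0]=0,low[1]=0,low[2]=?,low[3]=?,low[4]=2,low[5]=?,low[6]=?); scc=(scc[0]=1,scc[1]=1,scc[2]=?,scc[3]=?,scc[4]=0,scc[5]=?,scc[6]=?)
step 4: low=(low[0]=0,low[1]=0,low[2]=3,low[3]=?,low[4]=2,low[5]=4,low[6]=?); scc=(scc[0]=1,scc[1]=1,scc[2]=?,scc[3]=?,scc[4]=0,scc[5]=2,scc[6]=?)
step 5: low=(low[0]=0,low[1]=0,low[2]=3,low[3]=?,low[4]=2,low[5]=4,low[6]=?); scc=(scc[0]=1,scc[1]=1,scc[2]=3,scc[3]=?,scc[4]=0,scc[5]=2,scc[6]=?)
step 6: low=(low[0]=0,low[1]=0,low[2]=3,low[3]=5,low[4]=2,low[5]=4,low[6]=?); scc=(scc[0]=1,scc[1]=1,scc[2]=3,scc[3]=4,scc[4]=0,scc[5]=2,scc[6]=?)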